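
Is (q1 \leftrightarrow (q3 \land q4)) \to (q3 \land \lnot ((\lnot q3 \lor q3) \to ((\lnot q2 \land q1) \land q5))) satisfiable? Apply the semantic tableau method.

Satisfiable

Initial set: {((q1 \leftrightarrow (q3 \land q4)) \to (q3 \land \lnot ((\lnot q3 \lor q3) \to ((\lnot q2 \land q1) \land q5))))}.
((q1 \leftrightarrow (q3 \land q4)) \to (q3 \land \lnot ((\lnot q3 \lor q3) \to ((\lnot q2 \land q1) \land q5)))): β-rule — branch into \lnot (q1 \leftrightarrow (q3 \land q4))  //  (q3 \land \lnot ((\lnot q3 \lor q3) \to ((\lnot q2 \land q1) \land q5))).
  branch 1 (add \lnot (q1 \leftrightarrow (q3 \land q4))):
    \lnot (q1 \leftrightarrow (q3 \land q4)): β-rule — branch into q1, \lnot (q3 \land q4)  //  \lnot q1, (q3 \land q4).
      branch 1.1 (add q1, \lnot (q3 \land q4)):
        \lnot (q3 \land q4): β-rule — branch into \lnot q3  //  \lnot q4.
          branch 1.1.1 (add \lnot q3):
            ○ open, literals {q1=true, q3=false}.
          branch 1.1.2 (add \lnot q4):
            ○ open, literals {q1=true, q4=false}.
      branch 1.2 (add \lnot q1, (q3 \land q4)):
        (q3 \land q4): α-rule — add q3, q4.
        ○ open, literals {q1=false, q3=true, q4=true}.
  branch 2 (add (q3 \land \lnot ((\lnot q3 \lor q3) \to ((\lnot q2 \land q1) \land q5)))):
    (q3 \land \lnot ((\lnot q3 \lor q3) \to ((\lnot q2 \land q1) \land q5))): α-rule — add q3, \lnot ((\lnot q3 \lor q3) \to ((\lnot q2 \land q1) \land q5)).
    \lnot ((\lnot q3 \lor q3) \to ((\lnot q2 \land q1) \land q5)): α-rule — add (\lnot q3 \lor q3), \lnot ((\lnot q2 \land q1) \land q5).
    (\lnot q3 \lor q3): β-rule — branch into \lnot q3  //  q3.
      branch 2.1 (add \lnot q3):
        × closes — contains both q3 and \lnot q3.
      branch 2.2 (add q3):
        \lnot ((\lnot q2 \land q1) \land q5): β-rule — branch into \lnot (\lnot q2 \land q1)  //  \lnot q5.
          branch 2.2.1 (add \lnot (\lnot q2 \land q1)):
            \lnot (\lnot q2 \land q1): β-rule — branch into \lnot \lnot q2  //  \lnot q1.
              branch 2.2.1.1 (add \lnot \lnot q2):
                ○ open, literals {q2=true, q3=true}.
              branch 2.2.1.2 (add \lnot q1):
                ○ open, literals {q1=false, q3=true}.
          branch 2.2.2 (add \lnot q5):
            ○ open, literals {q3=true, q5=false}.
1 branch closed, 6 open.
An open branch gives a satisfying assignment: q1=true, q3=false.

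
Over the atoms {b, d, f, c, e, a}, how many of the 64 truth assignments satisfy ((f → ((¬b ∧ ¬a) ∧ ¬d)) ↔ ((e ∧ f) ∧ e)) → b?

56

Initial set: {(((f → ((¬b ∧ ¬a) ∧ ¬d)) ↔ ((e ∧ f) ∧ e)) → b)}.
(((f → ((¬b ∧ ¬a) ∧ ¬d)) ↔ ((e ∧ f) ∧ e)) → b): β-rule — branch into ¬((f → ((¬b ∧ ¬a) ∧ ¬d)) ↔ ((e ∧ f) ∧ e))  //  b.
  branch 1 (add ¬((f → ((¬b ∧ ¬a) ∧ ¬d)) ↔ ((e ∧ f) ∧ e))):
    ¬((f → ((¬b ∧ ¬a) ∧ ¬d)) ↔ ((e ∧ f) ∧ e)): β-rule — branch into (f → ((¬b ∧ ¬a) ∧ ¬d)), ¬((e ∧ f) ∧ e)  //  ¬(f → ((¬b ∧ ¬a) ∧ ¬d)), ((e ∧ f) ∧ e).
      branch 1.1 (add (f → ((¬b ∧ ¬a) ∧ ¬d)), ¬((e ∧ f) ∧ e)):
        (f → ((¬b ∧ ¬a) ∧ ¬d)): β-rule — branch into ¬f  //  ((¬b ∧ ¬a) ∧ ¬d).
          branch 1.1.1 (add ¬f):
            ¬((e ∧ f) ∧ e): β-rule — branch into ¬(e ∧ f)  //  ¬e.
              branch 1.1.1.1 (add ¬(e ∧ f)):
                ¬(e ∧ f): β-rule — branch into ¬e  //  ¬f.
                  branch 1.1.1.1.1 (add ¬e):
                    ○ open, literals {e=F, f=F}.
                  branch 1.1.1.1.2 (add ¬f):
                    ○ open, literals {f=F}.
              branch 1.1.1.2 (add ¬e):
                ○ open, literals {e=F, f=F}.
          branch 1.1.2 (add ((¬b ∧ ¬a) ∧ ¬d)):
            ((¬b ∧ ¬a) ∧ ¬d): α-rule — add (¬b ∧ ¬a), ¬d.
            (¬b ∧ ¬a): α-rule — add ¬b, ¬a.
            ¬((e ∧ f) ∧ e): β-rule — branch into ¬(e ∧ f)  //  ¬e.
              branch 1.1.2.1 (add ¬(e ∧ f)):
                ¬(e ∧ f): β-rule — branch into ¬e  //  ¬f.
                  branch 1.1.2.1.1 (add ¬e):
                    ○ open, literals {a=F, b=F, d=F, e=F}.
                  branch 1.1.2.1.2 (add ¬f):
                    ○ open, literals {a=F, b=F, d=F, f=F}.
              branch 1.1.2.2 (add ¬e):
                ○ open, literals {a=F, b=F, d=F, e=F}.
      branch 1.2 (add ¬(f → ((¬b ∧ ¬a) ∧ ¬d)), ((e ∧ f) ∧ e)):
        ¬(f → ((¬b ∧ ¬a) ∧ ¬d)): α-rule — add f, ¬((¬b ∧ ¬a) ∧ ¬d).
        ((e ∧ f) ∧ e): α-rule — add (e ∧ f), e.
        (e ∧ f): α-rule — add e, f.
        ¬((¬b ∧ ¬a) ∧ ¬d): β-rule — branch into ¬(¬b ∧ ¬a)  //  ¬¬d.
          branch 1.2.1 (add ¬(¬b ∧ ¬a)):
            ¬(¬b ∧ ¬a): β-rule — branch into ¬¬b  //  ¬¬a.
              branch 1.2.1.1 (add ¬¬b):
                ○ open, literals {b=T, e=T, f=T}.
              branch 1.2.1.2 (add ¬¬a):
                ○ open, literals {a=T, e=T, f=T}.
          branch 1.2.2 (add ¬¬d):
            ○ open, literals {d=T, e=T, f=T}.
  branch 2 (add b):
    ○ open, literals {b=T}.
0 branches closed, 10 open.
Each open branch fixes some atoms; the unmentioned ones are free. Counting distinct full assignments: branch {e=F, f=F} (b, d, c, a) contributes 16 new; branch {f=F} (b, d, c, e, a) contributes 16 new; branch {e=F, f=F} (b, d, c, a) contributes 0 new; branch {a=F, b=F, d=F, e=F} (f, c) contributes 2 new; branch {a=F, b=F, d=F, f=F} (c, e) contributes 0 new; branch {a=F, b=F, d=F, e=F} (f, c) contributes 0 new; branch {b=T, e=T, f=T} (d, c, a) contributes 8 new; branch {a=T, e=T, f=T} (b, d, c) contributes 4 new; branch {d=T, e=T, f=T} (b, c, a) contributes 2 new; branch {b=T} (d, f, c, e, a) contributes 8 new. Total: 56.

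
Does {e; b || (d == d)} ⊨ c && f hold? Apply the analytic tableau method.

Initial set: {T e; T (b || (d == d)); F (c && f)}.
T (b || (d == d)): β-rule — branch into T b  //  T (d == d).
  branch 1 (add T b):
    F (c && f): β-rule — branch into F c  //  F f.
      branch 1.1 (add F c):
        ○ open, literals {b=true, c=false, e=true}.
      branch 1.2 (add F f):
        ○ open, literals {b=true, e=true, f=false}.
  branch 2 (add T (d == d)):
    F (c && f): β-rule — branch into F c  //  F f.
      branch 2.1 (add F c):
        T (d == d): β-rule — branch into T d, T d  //  F d, F d.
          branch 2.1.1 (add T d, T d):
            ○ open, literals {c=false, d=true, e=true}.
          branch 2.1.2 (add F d, F d):
            ○ open, literals {c=false, d=false, e=true}.
      branch 2.2 (add F f):
        T (d == d): β-rule — branch into T d, T d  //  F d, F d.
          branch 2.2.1 (add T d, T d):
            ○ open, literals {d=true, e=true, f=false}.
          branch 2.2.2 (add F d, F d):
            ○ open, literals {d=false, e=true, f=false}.
0 branches closed, 6 open.
An open branch gives a countermodel: b=true, c=false, e=true (unmentioned atoms arbitrary); the premises hold there but the conclusion fails.

No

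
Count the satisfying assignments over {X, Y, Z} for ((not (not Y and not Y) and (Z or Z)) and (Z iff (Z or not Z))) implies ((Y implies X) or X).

7

Initial set: {(((not (not Y and not Y) and (Z or Z)) and (Z iff (Z or not Z))) implies ((Y implies X) or X))}.
(((not (not Y and not Y) and (Z or Z)) and (Z iff (Z or not Z))) implies ((Y implies X) or X)): β-rule — branch into not ((not (not Y and not Y) and (Z or Z)) and (Z iff (Z or not Z)))  //  ((Y implies X) or X).
  branch 1 (add not ((not (not Y and not Y) and (Z or Z)) and (Z iff (Z or not Z)))):
    not ((not (not Y and not Y) and (Z or Z)) and (Z iff (Z or not Z))): β-rule — branch into not (not (not Y and not Y) and (Z or Z))  //  not (Z iff (Z or not Z)).
      branch 1.1 (add not (not (not Y and not Y) and (Z or Z))):
        not (not (not Y and not Y) and (Z or Z)): β-rule — branch into not not (not Y and not Y)  //  not (Z or Z).
          branch 1.1.1 (add not not (not Y and not Y)):
            not not (not Y and not Y): α-rule — add not Y, not Y.
            ○ open, literals {Y=F}.
          branch 1.1.2 (add not (Z or Z)):
            not (Z or Z): α-rule — add not Z, not Z.
            ○ open, literals {Z=F}.
      branch 1.2 (add not (Z iff (Z or not Z))):
        not (Z iff (Z or not Z)): β-rule — branch into Z, not (Z or not Z)  //  not Z, (Z or not Z).
          branch 1.2.1 (add Z, not (Z or not Z)):
            not (Z or not Z): α-rule — add not Z, not not Z.
            × closes — contains both Z and not Z.
          branch 1.2.2 (add not Z, (Z or not Z)):
            (Z or not Z): β-rule — branch into Z  //  not Z.
              branch 1.2.2.1 (add Z):
                × closes — contains both Z and not Z.
              branch 1.2.2.2 (add not Z):
                ○ open, literals {Z=F}.
  branch 2 (add ((Y implies X) or X)):
    ((Y implies X) or X): β-rule — branch into (Y implies X)  //  X.
      branch 2.1 (add (Y implies X)):
        (Y implies X): β-rule — branch into not Y  //  X.
          branch 2.1.1 (add not Y):
            ○ open, literals {Y=F}.
          branch 2.1.2 (add X):
            ○ open, literals {X=T}.
      branch 2.2 (add X):
        ○ open, literals {X=T}.
2 branches closed, 6 open.
Each open branch fixes some atoms; the unmentioned ones are free. Counting distinct full assignments: branch {Y=F} (X, Z) contributes 4 new; branch {Z=F} (X, Y) contributes 2 new; branch {Z=F} (X, Y) contributes 0 new; branch {Y=F} (X, Z) contributes 0 new; branch {X=T} (Y, Z) contributes 1 new; branch {X=T} (Y, Z) contributes 0 new. Total: 7.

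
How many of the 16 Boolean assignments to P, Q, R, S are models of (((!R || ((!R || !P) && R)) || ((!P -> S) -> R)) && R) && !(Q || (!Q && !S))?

Initial set: {((((!R || ((!R || !P) && R)) || ((!P -> S) -> R)) && R) && !(Q || (!Q && !S)))}.
((((!R || ((!R || !P) && R)) || ((!P -> S) -> R)) && R) && !(Q || (!Q && !S))): α-rule — add (((!R || ((!R || !P) && R)) || ((!P -> S) -> R)) && R), !(Q || (!Q && !S)).
(((!R || ((!R || !P) && R)) || ((!P -> S) -> R)) && R): α-rule — add ((!R || ((!R || !P) && R)) || ((!P -> S) -> R)), R.
!(Q || (!Q && !S)): α-rule — add !Q, !(!Q && !S).
((!R || ((!R || !P) && R)) || ((!P -> S) -> R)): β-rule — branch into (!R || ((!R || !P) && R))  //  ((!P -> S) -> R).
  branch 1 (add (!R || ((!R || !P) && R))):
    !(!Q && !S): β-rule — branch into !!Q  //  !!S.
      branch 1.1 (add !!Q):
        × closes — contains both Q and !Q.
      branch 1.2 (add !!S):
        (!R || ((!R || !P) && R)): β-rule — branch into !R  //  ((!R || !P) && R).
          branch 1.2.1 (add !R):
            × closes — contains both R and !R.
          branch 1.2.2 (add ((!R || !P) && R)):
            ((!R || !P) && R): α-rule — add (!R || !P), R.
            (!R || !P): β-rule — branch into !R  //  !P.
              branch 1.2.2.1 (add !R):
                × closes — contains both R and !R.
              branch 1.2.2.2 (add !P):
                ○ open, literals {P=false, Q=false, R=true, S=true}.
  branch 2 (add ((!P -> S) -> R)):
    !(!Q && !S): β-rule — branch into !!Q  //  !!S.
      branch 2.1 (add !!Q):
        × closes — contains both Q and !Q.
      branch 2.2 (add !!S):
        ((!P -> S) -> R): β-rule — branch into !(!P -> S)  //  R.
          branch 2.2.1 (add !(!P -> S)):
            !(!P -> S): α-rule — add !P, !S.
            × closes — contains both S and !S.
          branch 2.2.2 (add R):
            ○ open, literals {Q=false, R=true, S=true}.
5 branches closed, 2 open.
Each open branch fixes some atoms; the unmentioned ones are free. Counting distinct full assignments: branch {P=false, Q=false, R=true, S=true} (none free) contributes 1 new; branch {Q=false, R=true, S=true} (P) contributes 1 new. Total: 2.

2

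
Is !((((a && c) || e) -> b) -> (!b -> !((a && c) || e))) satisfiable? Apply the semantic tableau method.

Initial set: {T !((((a && c) || e) -> b) -> (!b -> !((a && c) || e)))}.
T !((((a && c) || e) -> b) -> (!b -> !((a && c) || e))): α-rule — add T (((a && c) || e) -> b), F (!b -> !((a && c) || e)).
F (!b -> !((a && c) || e)): α-rule — add T !b, F !((a && c) || e).
T (((a && c) || e) -> b): β-rule — branch into F ((a && c) || e)  //  T b.
  branch 1 (add F ((a && c) || e)):
    F ((a && c) || e): α-rule — add F (a && c), F e.
    F !((a && c) || e): β-rule — branch into T (a && c)  //  T e.
      branch 1.1 (add T (a && c)):
        T (a && c): α-rule — add T a, T c.
        F (a && c): β-rule — branch into F a  //  F c.
          branch 1.1.1 (add F a):
            × closes — contains both a and !a.
          branch 1.1.2 (add F c):
            × closes — contains both c and !c.
      branch 1.2 (add T e):
        × closes — contains both e and !e.
  branch 2 (add T b):
    × closes — contains both b and !b.
All 4 branches close.
Every branch closed; the formula is unsatisfiable.

Unsatisfiable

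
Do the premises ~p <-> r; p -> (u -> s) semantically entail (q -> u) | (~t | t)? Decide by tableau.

Yes

Initial set: {(~p <-> r); (p -> (u -> s)); ~((q -> u) | (~t | t))}.
~((q -> u) | (~t | t)): α-rule — add ~(q -> u), ~(~t | t).
~(q -> u): α-rule — add q, ~u.
~(~t | t): α-rule — add ~~t, ~t.
× closes — contains both t and ~t.
All 1 branch closes.
Every branch closed, so the premises entail the conclusion.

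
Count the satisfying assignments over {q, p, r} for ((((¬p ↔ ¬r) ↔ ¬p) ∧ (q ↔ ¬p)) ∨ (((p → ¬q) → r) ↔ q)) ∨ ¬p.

Initial set: {(((((¬p ↔ ¬r) ↔ ¬p) ∧ (q ↔ ¬p)) ∨ (((p → ¬q) → r) ↔ q)) ∨ ¬p)}.
(((((¬p ↔ ¬r) ↔ ¬p) ∧ (q ↔ ¬p)) ∨ (((p → ¬q) → r) ↔ q)) ∨ ¬p): β-rule — branch into ((((¬p ↔ ¬r) ↔ ¬p) ∧ (q ↔ ¬p)) ∨ (((p → ¬q) → r) ↔ q))  //  ¬p.
  branch 1 (add ((((¬p ↔ ¬r) ↔ ¬p) ∧ (q ↔ ¬p)) ∨ (((p → ¬q) → r) ↔ q))):
    ((((¬p ↔ ¬r) ↔ ¬p) ∧ (q ↔ ¬p)) ∨ (((p → ¬q) → r) ↔ q)): β-rule — branch into (((¬p ↔ ¬r) ↔ ¬p) ∧ (q ↔ ¬p))  //  (((p → ¬q) → r) ↔ q).
      branch 1.1 (add (((¬p ↔ ¬r) ↔ ¬p) ∧ (q ↔ ¬p))):
        (((¬p ↔ ¬r) ↔ ¬p) ∧ (q ↔ ¬p)): α-rule — add ((¬p ↔ ¬r) ↔ ¬p), (q ↔ ¬p).
        ((¬p ↔ ¬r) ↔ ¬p): β-rule — branch into (¬p ↔ ¬r), ¬p  //  ¬(¬p ↔ ¬r), ¬¬p.
          branch 1.1.1 (add (¬p ↔ ¬r), ¬p):
            (q ↔ ¬p): β-rule — branch into q, ¬p  //  ¬q, ¬¬p.
              branch 1.1.1.1 (add q, ¬p):
                (¬p ↔ ¬r): β-rule — branch into ¬p, ¬r  //  ¬¬p, ¬¬r.
                  branch 1.1.1.1.1 (add ¬p, ¬r):
                    ○ open, literals {p=false, q=true, r=false}.
                  branch 1.1.1.1.2 (add ¬¬p, ¬¬r):
                    × closes — contains both p and ¬p.
              branch 1.1.1.2 (add ¬q, ¬¬p):
                × closes — contains both p and ¬p.
          branch 1.1.2 (add ¬(¬p ↔ ¬r), ¬¬p):
            (q ↔ ¬p): β-rule — branch into q, ¬p  //  ¬q, ¬¬p.
              branch 1.1.2.1 (add q, ¬p):
                × closes — contains both p and ¬p.
              branch 1.1.2.2 (add ¬q, ¬¬p):
                ¬(¬p ↔ ¬r): β-rule — branch into ¬p, ¬¬r  //  ¬¬p, ¬r.
                  branch 1.1.2.2.1 (add ¬p, ¬¬r):
                    × closes — contains both p and ¬p.
                  branch 1.1.2.2.2 (add ¬¬p, ¬r):
                    ○ open, literals {p=true, q=false, r=false}.
      branch 1.2 (add (((p → ¬q) → r) ↔ q)):
        (((p → ¬q) → r) ↔ q): β-rule — branch into ((p → ¬q) → r), q  //  ¬((p → ¬q) → r), ¬q.
          branch 1.2.1 (add ((p → ¬q) → r), q):
            ((p → ¬q) → r): β-rule — branch into ¬(p → ¬q)  //  r.
              branch 1.2.1.1 (add ¬(p → ¬q)):
                ¬(p → ¬q): α-rule — add p, ¬¬q.
                ○ open, literals {p=true, q=true}.
              branch 1.2.1.2 (add r):
                ○ open, literals {q=true, r=true}.
          branch 1.2.2 (add ¬((p → ¬q) → r), ¬q):
            ¬((p → ¬q) → r): α-rule — add (p → ¬q), ¬r.
            (p → ¬q): β-rule — branch into ¬p  //  ¬q.
              branch 1.2.2.1 (add ¬p):
                ○ open, literals {p=false, q=false, r=false}.
              branch 1.2.2.2 (add ¬q):
                ○ open, literals {q=false, r=false}.
  branch 2 (add ¬p):
    ○ open, literals {p=false}.
4 branches closed, 7 open.
Each open branch fixes some atoms; the unmentioned ones are free. Counting distinct full assignments: branch {p=false, q=true, r=false} (none free) contributes 1 new; branch {p=true, q=false, r=false} (none free) contributes 1 new; branch {p=true, q=true} (r) contributes 2 new; branch {q=true, r=true} (p) contributes 1 new; branch {p=false, q=false, r=false} (none free) contributes 1 new; branch {q=false, r=false} (p) contributes 0 new; branch {p=false} (q, r) contributes 1 new. Total: 7.

7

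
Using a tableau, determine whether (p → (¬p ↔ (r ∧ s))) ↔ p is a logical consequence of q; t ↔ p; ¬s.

No

Initial set: {q; (t ↔ p); ¬s; ¬((p → (¬p ↔ (r ∧ s))) ↔ p)}.
(t ↔ p): β-rule — branch into t, p  //  ¬t, ¬p.
  branch 1 (add t, p):
    ¬((p → (¬p ↔ (r ∧ s))) ↔ p): β-rule — branch into (p → (¬p ↔ (r ∧ s))), ¬p  //  ¬(p → (¬p ↔ (r ∧ s))), p.
      branch 1.1 (add (p → (¬p ↔ (r ∧ s))), ¬p):
        × closes — contains both p and ¬p.
      branch 1.2 (add ¬(p → (¬p ↔ (r ∧ s))), p):
        ¬(p → (¬p ↔ (r ∧ s))): α-rule — add p, ¬(¬p ↔ (r ∧ s)).
        ¬(¬p ↔ (r ∧ s)): β-rule — branch into ¬p, ¬(r ∧ s)  //  ¬¬p, (r ∧ s).
          branch 1.2.1 (add ¬p, ¬(r ∧ s)):
            × closes — contains both p and ¬p.
          branch 1.2.2 (add ¬¬p, (r ∧ s)):
            (r ∧ s): α-rule — add r, s.
            × closes — contains both s and ¬s.
  branch 2 (add ¬t, ¬p):
    ¬((p → (¬p ↔ (r ∧ s))) ↔ p): β-rule — branch into (p → (¬p ↔ (r ∧ s))), ¬p  //  ¬(p → (¬p ↔ (r ∧ s))), p.
      branch 2.1 (add (p → (¬p ↔ (r ∧ s))), ¬p):
        (p → (¬p ↔ (r ∧ s))): β-rule — branch into ¬p  //  (¬p ↔ (r ∧ s)).
          branch 2.1.1 (add ¬p):
            ○ open, literals {p=false, q=true, s=false, t=false}.
          branch 2.1.2 (add (¬p ↔ (r ∧ s))):
            (¬p ↔ (r ∧ s)): β-rule — branch into ¬p, (r ∧ s)  //  ¬¬p, ¬(r ∧ s).
              branch 2.1.2.1 (add ¬p, (r ∧ s)):
                (r ∧ s): α-rule — add r, s.
                × closes — contains both s and ¬s.
              branch 2.1.2.2 (add ¬¬p, ¬(r ∧ s)):
                × closes — contains both p and ¬p.
      branch 2.2 (add ¬(p → (¬p ↔ (r ∧ s))), p):
        × closes — contains both p and ¬p.
6 branches closed, 1 open.
An open branch gives a countermodel: p=false, q=true, s=false, t=false (unmentioned atoms arbitrary); the premises hold there but the conclusion fails.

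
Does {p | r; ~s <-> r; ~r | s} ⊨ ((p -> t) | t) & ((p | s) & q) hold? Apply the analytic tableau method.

Initial set: {(p | r); (~s <-> r); (~r | s); ~(((p -> t) | t) & ((p | s) & q))}.
(p | r): β-rule — branch into p  //  r.
  branch 1 (add p):
    (~s <-> r): β-rule — branch into ~s, r  //  ~~s, ~r.
      branch 1.1 (add ~s, r):
        (~r | s): β-rule — branch into ~r  //  s.
          branch 1.1.1 (add ~r):
            × closes — contains both r and ~r.
          branch 1.1.2 (add s):
            × closes — contains both s and ~s.
      branch 1.2 (add ~~s, ~r):
        (~r | s): β-rule — branch into ~r  //  s.
          branch 1.2.1 (add ~r):
            ~(((p -> t) | t) & ((p | s) & q)): β-rule — branch into ~((p -> t) | t)  //  ~((p | s) & q).
              branch 1.2.1.1 (add ~((p -> t) | t)):
                ~((p -> t) | t): α-rule — add ~(p -> t), ~t.
                ~(p -> t): α-rule — add p, ~t.
                ○ open, literals {p=1, r=0, s=1, t=0}.
              branch 1.2.1.2 (add ~((p | s) & q)):
                ~((p | s) & q): β-rule — branch into ~(p | s)  //  ~q.
                  branch 1.2.1.2.1 (add ~(p | s)):
                    ~(p | s): α-rule — add ~p, ~s.
                    × closes — contains both p and ~p.
                  branch 1.2.1.2.2 (add ~q):
                    ○ open, literals {p=1, q=0, r=0, s=1}.
          branch 1.2.2 (add s):
            ~(((p -> t) | t) & ((p | s) & q)): β-rule — branch into ~((p -> t) | t)  //  ~((p | s) & q).
              branch 1.2.2.1 (add ~((p -> t) | t)):
                ~((p -> t) | t): α-rule — add ~(p -> t), ~t.
                ~(p -> t): α-rule — add p, ~t.
                ○ open, literals {p=1, r=0, s=1, t=0}.
              branch 1.2.2.2 (add ~((p | s) & q)):
                ~((p | s) & q): β-rule — branch into ~(p | s)  //  ~q.
                  branch 1.2.2.2.1 (add ~(p | s)):
                    ~(p | s): α-rule — add ~p, ~s.
                    × closes — contains both p and ~p.
                  branch 1.2.2.2.2 (add ~q):
                    ○ open, literals {p=1, q=0, r=0, s=1}.
  branch 2 (add r):
    (~s <-> r): β-rule — branch into ~s, r  //  ~~s, ~r.
      branch 2.1 (add ~s, r):
        (~r | s): β-rule — branch into ~r  //  s.
          branch 2.1.1 (add ~r):
            × closes — contains both r and ~r.
          branch 2.1.2 (add s):
            × closes — contains both s and ~s.
      branch 2.2 (add ~~s, ~r):
        × closes — contains both r and ~r.
7 branches closed, 4 open.
An open branch gives a countermodel: p=1, r=0, s=1, t=0 (unmentioned atoms arbitrary); the premises hold there but the conclusion fails.

No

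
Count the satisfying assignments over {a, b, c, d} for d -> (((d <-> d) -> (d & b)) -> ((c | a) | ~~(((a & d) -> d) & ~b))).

Initial set: {(d -> (((d <-> d) -> (d & b)) -> ((c | a) | ~~(((a & d) -> d) & ~b))))}.
(d -> (((d <-> d) -> (d & b)) -> ((c | a) | ~~(((a & d) -> d) & ~b)))): β-rule — branch into ~d  //  (((d <-> d) -> (d & b)) -> ((c | a) | ~~(((a & d) -> d) & ~b))).
  branch 1 (add ~d):
    ○ open, literals {d=F}.
  branch 2 (add (((d <-> d) -> (d & b)) -> ((c | a) | ~~(((a & d) -> d) & ~b)))):
    (((d <-> d) -> (d & b)) -> ((c | a) | ~~(((a & d) -> d) & ~b))): β-rule — branch into ~((d <-> d) -> (d & b))  //  ((c | a) | ~~(((a & d) -> d) & ~b)).
      branch 2.1 (add ~((d <-> d) -> (d & b))):
        ~((d <-> d) -> (d & b)): α-rule — add (d <-> d), ~(d & b).
        (d <-> d): β-rule — branch into d, d  //  ~d, ~d.
          branch 2.1.1 (add d, d):
            ~(d & b): β-rule — branch into ~d  //  ~b.
              branch 2.1.1.1 (add ~d):
                × closes — contains both d and ~d.
              branch 2.1.1.2 (add ~b):
                ○ open, literals {b=F, d=T}.
          branch 2.1.2 (add ~d, ~d):
            ~(d & b): β-rule — branch into ~d  //  ~b.
              branch 2.1.2.1 (add ~d):
                ○ open, literals {d=F}.
              branch 2.1.2.2 (add ~b):
                ○ open, literals {b=F, d=F}.
      branch 2.2 (add ((c | a) | ~~(((a & d) -> d) & ~b))):
        ((c | a) | ~~(((a & d) -> d) & ~b)): β-rule — branch into (c | a)  //  ~~(((a & d) -> d) & ~b).
          branch 2.2.1 (add (c | a)):
            (c | a): β-rule — branch into c  //  a.
              branch 2.2.1.1 (add c):
                ○ open, literals {c=T}.
              branch 2.2.1.2 (add a):
                ○ open, literals {a=T}.
          branch 2.2.2 (add ~~(((a & d) -> d) & ~b)):
            ~~(((a & d) -> d) & ~b): drop double negation, giving (((a & d) -> d) & ~b).
            (((a & d) -> d) & ~b): α-rule — add ((a & d) -> d), ~b.
            ((a & d) -> d): β-rule — branch into ~(a & d)  //  d.
              branch 2.2.2.1 (add ~(a & d)):
                ~(a & d): β-rule — branch into ~a  //  ~d.
                  branch 2.2.2.1.1 (add ~a):
                    ○ open, literals {a=F, b=F}.
                  branch 2.2.2.1.2 (add ~d):
                    ○ open, literals {b=F, d=F}.
              branch 2.2.2.2 (add d):
                ○ open, literals {b=F, d=T}.
1 branch closed, 9 open.
Each open branch fixes some atoms; the unmentioned ones are free. Counting distinct full assignments: branch {d=F} (a, b, c) contributes 8 new; branch {b=F, d=T} (a, c) contributes 4 new; branch {d=F} (a, b, c) contributes 0 new; branch {b=F, d=F} (a, c) contributes 0 new; branch {c=T} (a, b, d) contributes 2 new; branch {a=T} (b, c, d) contributes 1 new; branch {a=F, b=F} (c, d) contributes 0 new; branch {b=F, d=F} (a, c) contributes 0 new; branch {b=F, d=T} (a, c) contributes 0 new. Total: 15.

15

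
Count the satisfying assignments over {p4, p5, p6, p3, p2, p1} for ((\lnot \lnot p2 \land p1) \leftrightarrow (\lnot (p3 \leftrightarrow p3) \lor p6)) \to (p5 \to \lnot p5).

48

Initial set: {(((\lnot \lnot p2 \land p1) \leftrightarrow (\lnot (p3 \leftrightarrow p3) \lor p6)) \to (p5 \to \lnot p5))}.
(((\lnot \lnot p2 \land p1) \leftrightarrow (\lnot (p3 \leftrightarrow p3) \lor p6)) \to (p5 \to \lnot p5)): β-rule — branch into \lnot ((\lnot \lnot p2 \land p1) \leftrightarrow (\lnot (p3 \leftrightarrow p3) \lor p6))  //  (p5 \to \lnot p5).
  branch 1 (add \lnot ((\lnot \lnot p2 \land p1) \leftrightarrow (\lnot (p3 \leftrightarrow p3) \lor p6))):
    \lnot ((\lnot \lnot p2 \land p1) \leftrightarrow (\lnot (p3 \leftrightarrow p3) \lor p6)): β-rule — branch into (\lnot \lnot p2 \land p1), \lnot (\lnot (p3 \leftrightarrow p3) \lor p6)  //  \lnot (\lnot \lnot p2 \land p1), (\lnot (p3 \leftrightarrow p3) \lor p6).
      branch 1.1 (add (\lnot \lnot p2 \land p1), \lnot (\lnot (p3 \leftrightarrow p3) \lor p6)):
        (\lnot \lnot p2 \land p1): α-rule — add \lnot \lnot p2, p1.
        \lnot (\lnot (p3 \leftrightarrow p3) \lor p6): α-rule — add \lnot \lnot (p3 \leftrightarrow p3), \lnot p6.
        \lnot \lnot p2: drop double negation, giving p2.
        \lnot \lnot (p3 \leftrightarrow p3): β-rule — branch into p3, p3  //  \lnot p3, \lnot p3.
          branch 1.1.1 (add p3, p3):
            ○ open, literals {p1=T, p2=T, p3=T, p6=F}.
          branch 1.1.2 (add \lnot p3, \lnot p3):
            ○ open, literals {p1=T, p2=T, p3=F, p6=F}.
      branch 1.2 (add \lnot (\lnot \lnot p2 \land p1), (\lnot (p3 \leftrightarrow p3) \lor p6)):
        \lnot (\lnot \lnot p2 \land p1): β-rule — branch into \lnot \lnot \lnot p2  //  \lnot p1.
          branch 1.2.1 (add \lnot \lnot \lnot p2):
            \lnot \lnot \lnot p2: drop double negation, giving \lnot p2.
            (\lnot (p3 \leftrightarrow p3) \lor p6): β-rule — branch into \lnot (p3 \leftrightarrow p3)  //  p6.
              branch 1.2.1.1 (add \lnot (p3 \leftrightarrow p3)):
                \lnot (p3 \leftrightarrow p3): β-rule — branch into p3, \lnot p3  //  \lnot p3, p3.
                  branch 1.2.1.1.1 (add p3, \lnot p3):
                    × closes — contains both p3 and \lnot p3.
                  branch 1.2.1.1.2 (add \lnot p3, p3):
                    × closes — contains both p3 and \lnot p3.
              branch 1.2.1.2 (add p6):
                ○ open, literals {p2=F, p6=T}.
          branch 1.2.2 (add \lnot p1):
            (\lnot (p3 \leftrightarrow p3) \lor p6): β-rule — branch into \lnot (p3 \leftrightarrow p3)  //  p6.
              branch 1.2.2.1 (add \lnot (p3 \leftrightarrow p3)):
                \lnot (p3 \leftrightarrow p3): β-rule — branch into p3, \lnot p3  //  \lnot p3, p3.
                  branch 1.2.2.1.1 (add p3, \lnot p3):
                    × closes — contains both p3 and \lnot p3.
                  branch 1.2.2.1.2 (add \lnot p3, p3):
                    × closes — contains both p3 and \lnot p3.
              branch 1.2.2.2 (add p6):
                ○ open, literals {p1=F, p6=T}.
  branch 2 (add (p5 \to \lnot p5)):
    (p5 \to \lnot p5): β-rule — branch into \lnot p5  //  \lnot p5.
      branch 2.1 (add \lnot p5):
        ○ open, literals {p5=F}.
      branch 2.2 (add \lnot p5):
        ○ open, literals {p5=F}.
4 branches closed, 6 open.
Each open branch fixes some atoms; the unmentioned ones are free. Counting distinct full assignments: branch {p1=T, p2=T, p3=T, p6=F} (p4, p5) contributes 4 new; branch {p1=T, p2=T, p3=F, p6=F} (p4, p5) contributes 4 new; branch {p2=F, p6=T} (p4, p5, p3, p1) contributes 16 new; branch {p1=F, p6=T} (p4, p5, p3, p2) contributes 8 new; branch {p5=F} (p4, p6, p3, p2, p1) contributes 16 new; branch {p5=F} (p4, p6, p3, p2, p1) contributes 0 new. Total: 48.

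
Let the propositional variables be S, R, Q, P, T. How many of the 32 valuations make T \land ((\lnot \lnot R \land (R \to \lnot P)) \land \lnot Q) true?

Initial set: {T (T \land ((\lnot \lnot R \land (R \to \lnot P)) \land \lnot Q))}.
T (T \land ((\lnot \lnot R \land (R \to \lnot P)) \land \lnot Q)): α-rule — add T T, T ((\lnot \lnot R \land (R \to \lnot P)) \land \lnot Q).
T ((\lnot \lnot R \land (R \to \lnot P)) \land \lnot Q): α-rule — add T (\lnot \lnot R \land (R \to \lnot P)), T \lnot Q.
T (\lnot \lnot R \land (R \to \lnot P)): α-rule — add T \lnot \lnot R, T (R \to \lnot P).
T \lnot \lnot R: drop double negation, giving T R.
T (R \to \lnot P): β-rule — branch into F R  //  T \lnot P.
  branch 1 (add F R):
    × closes — contains both R and \lnot R.
  branch 2 (add T \lnot P):
    ○ open, literals {P=false, Q=false, R=true, T=true}.
1 branch closed, 1 open.
Each open branch fixes some atoms; the unmentioned ones are free. Counting distinct full assignments: branch {P=false, Q=false, R=true, T=true} (S) contributes 2 new. Total: 2.

2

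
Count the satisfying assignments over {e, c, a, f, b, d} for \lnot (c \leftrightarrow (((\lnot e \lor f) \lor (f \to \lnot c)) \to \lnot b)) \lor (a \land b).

40

Initial set: {(\lnot (c \leftrightarrow (((\lnot e \lor f) \lor (f \to \lnot c)) \to \lnot b)) \lor (a \land b))}.
(\lnot (c \leftrightarrow (((\lnot e \lor f) \lor (f \to \lnot c)) \to \lnot b)) \lor (a \land b)): β-rule — branch into \lnot (c \leftrightarrow (((\lnot e \lor f) \lor (f \to \lnot c)) \to \lnot b))  //  (a \land b).
  branch 1 (add \lnot (c \leftrightarrow (((\lnot e \lor f) \lor (f \to \lnot c)) \to \lnot b))):
    \lnot (c \leftrightarrow (((\lnot e \lor f) \lor (f \to \lnot c)) \to \lnot b)): β-rule — branch into c, \lnot (((\lnot e \lor f) \lor (f \to \lnot c)) \to \lnot b)  //  \lnot c, (((\lnot e \lor f) \lor (f \to \lnot c)) \to \lnot b).
      branch 1.1 (add c, \lnot (((\lnot e \lor f) \lor (f \to \lnot c)) \to \lnot b)):
        \lnot (((\lnot e \lor f) \lor (f \to \lnot c)) \to \lnot b): α-rule — add ((\lnot e \lor f) \lor (f \to \lnot c)), \lnot \lnot b.
        ((\lnot e \lor f) \lor (f \to \lnot c)): β-rule — branch into (\lnot e \lor f)  //  (f \to \lnot c).
          branch 1.1.1 (add (\lnot e \lor f)):
            (\lnot e \lor f): β-rule — branch into \lnot e  //  f.
              branch 1.1.1.1 (add \lnot e):
                ○ open, literals {b=T, c=T, e=F}.
              branch 1.1.1.2 (add f):
                ○ open, literals {b=T, c=T, f=T}.
          branch 1.1.2 (add (f \to \lnot c)):
            (f \to \lnot c): β-rule — branch into \lnot f  //  \lnot c.
              branch 1.1.2.1 (add \lnot f):
                ○ open, literals {b=T, c=T, f=F}.
              branch 1.1.2.2 (add \lnot c):
                × closes — contains both c and \lnot c.
      branch 1.2 (add \lnot c, (((\lnot e \lor f) \lor (f \to \lnot c)) \to \lnot b)):
        (((\lnot e \lor f) \lor (f \to \lnot c)) \to \lnot b): β-rule — branch into \lnot ((\lnot e \lor f) \lor (f \to \lnot c))  //  \lnot b.
          branch 1.2.1 (add \lnot ((\lnot e \lor f) \lor (f \to \lnot c))):
            \lnot ((\lnot e \lor f) \lor (f \to \lnot c)): α-rule — add \lnot (\lnot e \lor f), \lnot (f \to \lnot c).
            \lnot (\lnot e \lor f): α-rule — add \lnot \lnot e, \lnot f.
            \lnot (f \to \lnot c): α-rule — add f, \lnot \lnot c.
            × closes — contains both f and \lnot f.
          branch 1.2.2 (add \lnot b):
            ○ open, literals {b=F, c=F}.
  branch 2 (add (a \land b)):
    (a \land b): α-rule — add a, b.
    ○ open, literals {a=T, b=T}.
2 branches closed, 5 open.
Each open branch fixes some atoms; the unmentioned ones are free. Counting distinct full assignments: branch {b=T, c=T, e=F} (a, f, d) contributes 8 new; branch {b=T, c=T, f=T} (e, a, d) contributes 4 new; branch {b=T, c=T, f=F} (e, a, d) contributes 4 new; branch {b=F, c=F} (e, a, f, d) contributes 16 new; branch {a=T, b=T} (e, c, f, d) contributes 8 new. Total: 40.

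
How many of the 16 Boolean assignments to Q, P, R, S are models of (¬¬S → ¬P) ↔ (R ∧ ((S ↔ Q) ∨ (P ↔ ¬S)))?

8

Initial set: {((¬¬S → ¬P) ↔ (R ∧ ((S ↔ Q) ∨ (P ↔ ¬S))))}.
((¬¬S → ¬P) ↔ (R ∧ ((S ↔ Q) ∨ (P ↔ ¬S)))): β-rule — branch into (¬¬S → ¬P), (R ∧ ((S ↔ Q) ∨ (P ↔ ¬S)))  //  ¬(¬¬S → ¬P), ¬(R ∧ ((S ↔ Q) ∨ (P ↔ ¬S))).
  branch 1 (add (¬¬S → ¬P), (R ∧ ((S ↔ Q) ∨ (P ↔ ¬S)))):
    (R ∧ ((S ↔ Q) ∨ (P ↔ ¬S))): α-rule — add R, ((S ↔ Q) ∨ (P ↔ ¬S)).
    (¬¬S → ¬P): β-rule — branch into ¬¬¬S  //  ¬P.
      branch 1.1 (add ¬¬¬S):
        ¬¬¬S: drop double negation, giving ¬S.
        ((S ↔ Q) ∨ (P ↔ ¬S)): β-rule — branch into (S ↔ Q)  //  (P ↔ ¬S).
          branch 1.1.1 (add (S ↔ Q)):
            (S ↔ Q): β-rule — branch into S, Q  //  ¬S, ¬Q.
              branch 1.1.1.1 (add S, Q):
                × closes — contains both S and ¬S.
              branch 1.1.1.2 (add ¬S, ¬Q):
                ○ open, literals {Q=0, R=1, S=0}.
          branch 1.1.2 (add (P ↔ ¬S)):
            (P ↔ ¬S): β-rule — branch into P, ¬S  //  ¬P, ¬¬S.
              branch 1.1.2.1 (add P, ¬S):
                ○ open, literals {P=1, R=1, S=0}.
              branch 1.1.2.2 (add ¬P, ¬¬S):
                × closes — contains both S and ¬S.
      branch 1.2 (add ¬P):
        ((S ↔ Q) ∨ (P ↔ ¬S)): β-rule — branch into (S ↔ Q)  //  (P ↔ ¬S).
          branch 1.2.1 (add (S ↔ Q)):
            (S ↔ Q): β-rule — branch into S, Q  //  ¬S, ¬Q.
              branch 1.2.1.1 (add S, Q):
                ○ open, literals {P=0, Q=1, R=1, S=1}.
              branch 1.2.1.2 (add ¬S, ¬Q):
                ○ open, literals {P=0, Q=0, R=1, S=0}.
          branch 1.2.2 (add (P ↔ ¬S)):
            (P ↔ ¬S): β-rule — branch into P, ¬S  //  ¬P, ¬¬S.
              branch 1.2.2.1 (add P, ¬S):
                × closes — contains both P and ¬P.
              branch 1.2.2.2 (add ¬P, ¬¬S):
                ○ open, literals {P=0, R=1, S=1}.
  branch 2 (add ¬(¬¬S → ¬P), ¬(R ∧ ((S ↔ Q) ∨ (P ↔ ¬S)))):
    ¬(¬¬S → ¬P): α-rule — add ¬¬S, ¬¬P.
    ¬¬S: drop double negation, giving S.
    ¬(R ∧ ((S ↔ Q) ∨ (P ↔ ¬S))): β-rule — branch into ¬R  //  ¬((S ↔ Q) ∨ (P ↔ ¬S)).
      branch 2.1 (add ¬R):
        ○ open, literals {P=1, R=0, S=1}.
      branch 2.2 (add ¬((S ↔ Q) ∨ (P ↔ ¬S))):
        ¬((S ↔ Q) ∨ (P ↔ ¬S)): α-rule — add ¬(S ↔ Q), ¬(P ↔ ¬S).
        ¬(S ↔ Q): β-rule — branch into S, ¬Q  //  ¬S, Q.
          branch 2.2.1 (add S, ¬Q):
            ¬(P ↔ ¬S): β-rule — branch into P, ¬¬S  //  ¬P, ¬S.
              branch 2.2.1.1 (add P, ¬¬S):
                ○ open, literals {P=1, Q=0, S=1}.
              branch 2.2.1.2 (add ¬P, ¬S):
                × closes — contains both P and ¬P.
          branch 2.2.2 (add ¬S, Q):
            × closes — contains both S and ¬S.
5 branches closed, 7 open.
Each open branch fixes some atoms; the unmentioned ones are free. Counting distinct full assignments: branch {Q=0, R=1, S=0} (P) contributes 2 new; branch {P=1, R=1, S=0} (Q) contributes 1 new; branch {P=0, Q=1, R=1, S=1} (none free) contributes 1 new; branch {P=0, Q=0, R=1, S=0} (none free) contributes 0 new; branch {P=0, R=1, S=1} (Q) contributes 1 new; branch {P=1, R=0, S=1} (Q) contributes 2 new; branch {P=1, Q=0, S=1} (R) contributes 1 new. Total: 8.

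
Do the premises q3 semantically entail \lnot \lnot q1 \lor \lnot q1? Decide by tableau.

Yes

Initial set: {q3; \lnot (\lnot \lnot q1 \lor \lnot q1)}.
\lnot (\lnot \lnot q1 \lor \lnot q1): α-rule — add \lnot \lnot \lnot q1, \lnot \lnot q1.
\lnot \lnot \lnot q1: drop double negation, giving \lnot q1.
× closes — contains both q1 and \lnot q1.
All 1 branch closes.
Every branch closed, so the premises entail the conclusion.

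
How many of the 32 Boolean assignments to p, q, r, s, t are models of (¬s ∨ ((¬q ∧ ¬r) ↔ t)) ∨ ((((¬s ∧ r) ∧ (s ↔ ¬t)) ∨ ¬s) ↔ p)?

Initial set: {T ((¬s ∨ ((¬q ∧ ¬r) ↔ t)) ∨ ((((¬s ∧ r) ∧ (s ↔ ¬t)) ∨ ¬s) ↔ p))}.
T ((¬s ∨ ((¬q ∧ ¬r) ↔ t)) ∨ ((((¬s ∧ r) ∧ (s ↔ ¬t)) ∨ ¬s) ↔ p)): β-rule — branch into T (¬s ∨ ((¬q ∧ ¬r) ↔ t))  //  T ((((¬s ∧ r) ∧ (s ↔ ¬t)) ∨ ¬s) ↔ p).
  branch 1 (add T (¬s ∨ ((¬q ∧ ¬r) ↔ t))):
    T (¬s ∨ ((¬q ∧ ¬r) ↔ t)): β-rule — branch into T ¬s  //  T ((¬q ∧ ¬r) ↔ t).
      branch 1.1 (add T ¬s):
        ○ open, literals {s=false}.
      branch 1.2 (add T ((¬q ∧ ¬r) ↔ t)):
        T ((¬q ∧ ¬r) ↔ t): β-rule — branch into T (¬q ∧ ¬r), T t  //  F (¬q ∧ ¬r), F t.
          branch 1.2.1 (add T (¬q ∧ ¬r), T t):
            T (¬q ∧ ¬r): α-rule — add T ¬q, T ¬r.
            ○ open, literals {q=false, r=false, t=true}.
          branch 1.2.2 (add F (¬q ∧ ¬r), F t):
            F (¬q ∧ ¬r): β-rule — branch into F ¬q  //  F ¬r.
              branch 1.2.2.1 (add F ¬q):
                ○ open, literals {q=true, t=false}.
              branch 1.2.2.2 (add F ¬r):
                ○ open, literals {r=true, t=false}.
  branch 2 (add T ((((¬s ∧ r) ∧ (s ↔ ¬t)) ∨ ¬s) ↔ p)):
    T ((((¬s ∧ r) ∧ (s ↔ ¬t)) ∨ ¬s) ↔ p): β-rule — branch into T (((¬s ∧ r) ∧ (s ↔ ¬t)) ∨ ¬s), T p  //  F (((¬s ∧ r) ∧ (s ↔ ¬t)) ∨ ¬s), F p.
      branch 2.1 (add T (((¬s ∧ r) ∧ (s ↔ ¬t)) ∨ ¬s), T p):
        T (((¬s ∧ r) ∧ (s ↔ ¬t)) ∨ ¬s): β-rule — branch into T ((¬s ∧ r) ∧ (s ↔ ¬t))  //  T ¬s.
          branch 2.1.1 (add T ((¬s ∧ r) ∧ (s ↔ ¬t))):
            T ((¬s ∧ r) ∧ (s ↔ ¬t)): α-rule — add T (¬s ∧ r), T (s ↔ ¬t).
            T (¬s ∧ r): α-rule — add T ¬s, T r.
            T (s ↔ ¬t): β-rule — branch into T s, T ¬t  //  F s, F ¬t.
              branch 2.1.1.1 (add T s, T ¬t):
                × closes — contains both s and ¬s.
              branch 2.1.1.2 (add F s, F ¬t):
                ○ open, literals {p=true, r=true, s=false, t=true}.
          branch 2.1.2 (add T ¬s):
            ○ open, literals {p=true, s=false}.
      branch 2.2 (add F (((¬s ∧ r) ∧ (s ↔ ¬t)) ∨ ¬s), F p):
        F (((¬s ∧ r) ∧ (s ↔ ¬t)) ∨ ¬s): α-rule — add F ((¬s ∧ r) ∧ (s ↔ ¬t)), F ¬s.
        F ((¬s ∧ r) ∧ (s ↔ ¬t)): β-rule — branch into F (¬s ∧ r)  //  F (s ↔ ¬t).
          branch 2.2.1 (add F (¬s ∧ r)):
            F (¬s ∧ r): β-rule — branch into F ¬s  //  F r.
              branch 2.2.1.1 (add F ¬s):
                ○ open, literals {p=false, s=true}.
              branch 2.2.1.2 (add F r):
                ○ open, literals {p=false, r=false, s=true}.
          branch 2.2.2 (add F (s ↔ ¬t)):
            F (s ↔ ¬t): β-rule — branch into T s, F ¬t  //  F s, T ¬t.
              branch 2.2.2.1 (add T s, F ¬t):
                ○ open, literals {p=false, s=true, t=true}.
              branch 2.2.2.2 (add F s, T ¬t):
                × closes — contains both s and ¬s.
2 branches closed, 9 open.
Each open branch fixes some atoms; the unmentioned ones are free. Counting distinct full assignments: branch {s=false} (p, q, r, t) contributes 16 new; branch {q=false, r=false, t=true} (p, s) contributes 2 new; branch {q=true, t=false} (p, r, s) contributes 4 new; branch {r=true, t=false} (p, q, s) contributes 2 new; branch {p=true, r=true, s=false, t=true} (q) contributes 0 new; branch {p=true, s=false} (q, r, t) contributes 0 new; branch {p=false, s=true} (q, r, t) contributes 4 new; branch {p=false, r=false, s=true} (q, t) contributes 0 new; branch {p=false, s=true, t=true} (q, r) contributes 0 new. Total: 28.

28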